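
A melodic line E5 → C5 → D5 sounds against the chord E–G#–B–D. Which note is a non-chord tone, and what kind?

The harmony at that moment is E dominant seventh chord (E, G#, B, D); C5 is not a chord tone.
It is approached by leap down from E5 and left by step up to D5.
Leap in, step out — an appoggiatura.

C5 is an appoggiatura.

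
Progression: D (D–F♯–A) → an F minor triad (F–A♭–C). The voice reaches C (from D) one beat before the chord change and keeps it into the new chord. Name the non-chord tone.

The harmony at that moment is D major triad (D, F♯, A); C is not a chord tone.
It is approached by step down from D and then sustained as the same pitch into the next harmony.
Arriving early and becoming a chord tone when the harmony changes — an anticipation.

C is an anticipation.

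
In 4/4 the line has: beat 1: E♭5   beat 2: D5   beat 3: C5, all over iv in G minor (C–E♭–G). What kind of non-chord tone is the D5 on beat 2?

Passing tone.

The harmony at that moment is C minor triad (C, E♭, G); D5 is not a chord tone.
It is approached by step down from E♭5 and left by step down to C5.
Step in, step out in the same direction — a passing tone.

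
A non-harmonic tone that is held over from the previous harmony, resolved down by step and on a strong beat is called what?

Suspension.

Approach: by preparation — the pitch is first a chord tone, then held (tied or repeated) while the harmony changes under it. Departure: down by step. Metric position: strong.
A prepared dissonance that resolves downward by step — a suspension. (The same figure resolving upward would be a retardation.)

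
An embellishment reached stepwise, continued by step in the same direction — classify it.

Approach: by step. Departure: by step, continuing in the same direction.
Stepwise on both sides with no change of direction means the note fills in the space between two different chord tones — a passing tone. (Had it turned back to its starting note it would be a neighbor tone instead.)

Passing tone.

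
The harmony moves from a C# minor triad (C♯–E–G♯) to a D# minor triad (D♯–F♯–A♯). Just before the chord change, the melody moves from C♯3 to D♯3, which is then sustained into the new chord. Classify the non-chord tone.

The harmony at that moment is C♯ minor triad (C♯, E, G♯); D♯3 is not a chord tone.
It is approached by step up from C♯3 and then sustained as the same pitch into the next harmony.
Arriving early and becoming a chord tone when the harmony changes — an anticipation.

D♯3 is an anticipation.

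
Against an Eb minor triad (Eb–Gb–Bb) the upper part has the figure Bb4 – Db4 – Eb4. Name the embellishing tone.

The harmony at that moment is Eb minor triad (Eb, Gb, Bb); Db4 is not a chord tone.
It is approached by leap down from Bb4 and left by step up to Eb4.
Leap in, step out — an appoggiatura.

Db4 is an appoggiatura.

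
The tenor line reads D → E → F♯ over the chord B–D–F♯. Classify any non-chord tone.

The harmony at that moment is B minor triad (B, D, F♯); E is not a chord tone.
It is approached by step up from D and left by step up to F♯.
Step in, step out in the same direction — a passing tone.

E is a passing tone.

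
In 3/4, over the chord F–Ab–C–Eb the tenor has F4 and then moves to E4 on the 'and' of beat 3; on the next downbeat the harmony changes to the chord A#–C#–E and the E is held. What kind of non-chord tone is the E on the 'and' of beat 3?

Anticipation.

The harmony at that moment is F minor seventh chord (F, Ab, C, Eb); E4 is not a chord tone.
It is approached by step down from F4 and then sustained as the same pitch into the next harmony.
Arriving early and becoming a chord tone when the harmony changes — an anticipation.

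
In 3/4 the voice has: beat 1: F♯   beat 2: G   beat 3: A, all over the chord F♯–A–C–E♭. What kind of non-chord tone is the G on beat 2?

Passing tone.

The harmony at that moment is F♯ diminished seventh chord (F♯, A, C, E♭); G is not a chord tone.
It is approached by step up from F♯ and left by step up to A.
Step in, step out in the same direction — a passing tone.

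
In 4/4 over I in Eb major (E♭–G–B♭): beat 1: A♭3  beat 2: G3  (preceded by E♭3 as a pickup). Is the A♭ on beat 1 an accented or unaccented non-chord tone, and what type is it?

Accented appoggiatura.

The harmony at that moment is E♭ major triad (E♭, G, B♭); A♭3 is not a chord tone.
It is approached by leap up from E♭3 and left by step down to G3.
Leap in, step out — an appoggiatura.
It falls on the downbeat, so it is accented.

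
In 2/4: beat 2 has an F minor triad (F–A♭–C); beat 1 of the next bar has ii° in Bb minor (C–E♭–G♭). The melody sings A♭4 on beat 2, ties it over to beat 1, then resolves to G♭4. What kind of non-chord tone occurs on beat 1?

The harmony at that moment is C diminished triad (C, E♭, G♭); A♭4 is not a chord tone.
It is held over (the same pitch as the preceding A♭4) and left by step down to G♭4.
Held over from the previous chord and resolving down by step — a suspension.

Suspension.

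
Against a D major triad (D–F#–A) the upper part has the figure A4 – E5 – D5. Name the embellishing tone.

E5 is an appoggiatura.

The harmony at that moment is D major triad (D, F#, A); E5 is not a chord tone.
It is approached by leap up from A4 and left by step down to D5.
Leap in, step out — an appoggiatura.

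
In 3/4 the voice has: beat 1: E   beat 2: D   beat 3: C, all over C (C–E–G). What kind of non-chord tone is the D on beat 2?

Passing tone.

The harmony at that moment is C major triad (C, E, G); D is not a chord tone.
It is approached by step down from E and left by step down to C.
Step in, step out in the same direction — a passing tone.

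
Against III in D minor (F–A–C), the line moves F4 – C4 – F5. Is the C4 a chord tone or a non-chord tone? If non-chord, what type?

F major triad contains F, A, C; C is the fifth, so it is a chord tone.

Chord tone (the fifth of F major triad).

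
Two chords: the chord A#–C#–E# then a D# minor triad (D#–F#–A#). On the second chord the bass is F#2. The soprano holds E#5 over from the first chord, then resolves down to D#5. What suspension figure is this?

At the second chord the bass is F#2. The suspended E#5 lies a seventh above the bass; after resolving down by step to D#5, the interval above the bass becomes a sixth.
Suspension figures are named by those two intervals: 7–6.

7–6 suspension.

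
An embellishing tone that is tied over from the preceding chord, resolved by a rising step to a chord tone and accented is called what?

Retardation.

Approach: by preparation — the pitch is first a chord tone, then held (tied or repeated) while the harmony changes under it. Departure: up by step. Metric position: strong.
A prepared dissonance that resolves upward by step — a retardation. (The same figure resolving downward would be a suspension.)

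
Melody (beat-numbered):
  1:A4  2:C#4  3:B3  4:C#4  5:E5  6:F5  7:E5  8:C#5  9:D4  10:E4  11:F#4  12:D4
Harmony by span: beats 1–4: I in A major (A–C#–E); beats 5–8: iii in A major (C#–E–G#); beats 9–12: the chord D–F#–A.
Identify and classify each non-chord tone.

The harmony at that moment is A major triad (A, C#, E); B3 is not a chord tone.
It is approached by step down from C#4 and left by step up to C#4.
Step away and step back to the same note — a neighbor tone (lower neighbor).
The harmony at that moment is C# minor triad (C#, E, G#); F5 is not a chord tone.
It is approached by step up from E5 and left by step down to E5.
Step away and step back to the same note — a neighbor tone (upper neighbor).
The harmony at that moment is D major triad (D, F#, A); E4 is not a chord tone.
It is approached by step up from D4 and left by step up to F#4.
Step in, step out in the same direction — a passing tone.

B3 (beat 3) — neighbor tone; F5 (beat 6) — neighbor tone; E4 (beat 10) — passing tone.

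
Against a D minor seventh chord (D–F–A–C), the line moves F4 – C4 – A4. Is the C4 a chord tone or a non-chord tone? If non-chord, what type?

D minor seventh chord contains D, F, A, C; C is the seventh, so it is a chord tone.

Chord tone (the seventh of D minor seventh chord).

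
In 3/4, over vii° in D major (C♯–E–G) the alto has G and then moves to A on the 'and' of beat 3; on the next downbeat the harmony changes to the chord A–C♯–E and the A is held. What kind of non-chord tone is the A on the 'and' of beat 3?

Anticipation.

The harmony at that moment is C♯ diminished triad (C♯, E, G); A is not a chord tone.
It is approached by step up from G and then sustained as the same pitch into the next harmony.
Arriving early and becoming a chord tone when the harmony changes — an anticipation.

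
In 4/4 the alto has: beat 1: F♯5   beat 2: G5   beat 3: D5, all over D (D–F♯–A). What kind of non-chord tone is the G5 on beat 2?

Escape tone.

The harmony at that moment is D major triad (D, F♯, A); G5 is not a chord tone.
It is approached by step up from F♯5 and left by leap down to D5.
Step in, leap out, on a weak beat — an escape tone.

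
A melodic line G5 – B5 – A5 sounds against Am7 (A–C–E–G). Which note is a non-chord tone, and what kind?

B5 is an appoggiatura.

The harmony at that moment is A minor seventh chord (A, C, E, G); B5 is not a chord tone.
It is approached by leap up from G5 and left by step down to A5.
Leap in, step out — an appoggiatura.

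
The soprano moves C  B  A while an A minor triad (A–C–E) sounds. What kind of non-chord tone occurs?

The harmony at that moment is A minor triad (A, C, E); B is not a chord tone.
It is approached by step down from C and left by step down to A.
Step in, step out in the same direction — a passing tone.

B is a passing tone.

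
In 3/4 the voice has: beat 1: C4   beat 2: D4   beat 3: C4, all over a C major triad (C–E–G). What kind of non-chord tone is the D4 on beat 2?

Upper neighbor tone.

The harmony at that moment is C major triad (C, E, G); D4 is not a chord tone.
It is approached by step up from C4 and left by step down to C4.
Step away and step back to the same note — a neighbor tone (upper neighbor).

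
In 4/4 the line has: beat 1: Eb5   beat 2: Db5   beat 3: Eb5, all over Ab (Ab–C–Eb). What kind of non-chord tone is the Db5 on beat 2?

Lower neighbor tone.

The harmony at that moment is Ab major triad (Ab, C, Eb); Db5 is not a chord tone.
It is approached by step down from Eb5 and left by step up to Eb5.
Step away and step back to the same note — a neighbor tone (lower neighbor).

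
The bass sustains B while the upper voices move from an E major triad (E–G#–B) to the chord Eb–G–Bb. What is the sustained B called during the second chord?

Pedal tone (pedal point).

The harmony at that moment is Eb major triad (Eb, G, Bb); B is not a chord tone.
It is held over (the same pitch as the preceding B) and then sustained as the same pitch into the next harmony.
Sustained through a change of harmony — a pedal tone.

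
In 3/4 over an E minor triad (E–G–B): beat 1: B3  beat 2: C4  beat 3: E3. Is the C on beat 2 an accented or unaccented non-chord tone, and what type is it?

Unaccented escape tone.

The harmony at that moment is E minor triad (E, G, B); C4 is not a chord tone.
It is approached by step up from B3 and left by leap down to E3.
Step in, leap out — an escape tone.
It falls on a weak beat, so it is unaccented.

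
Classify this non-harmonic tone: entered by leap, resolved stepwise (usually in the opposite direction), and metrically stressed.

Appoggiatura.

Approach: by leap. Departure: by step. Metric position: strong.
Leap in, step out, in a metrically strong position — an appoggiatura. (It is the mirror image of the escape tone, which steps in and leaps out from a weak position.)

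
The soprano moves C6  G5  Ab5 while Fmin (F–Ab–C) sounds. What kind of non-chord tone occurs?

The harmony at that moment is F minor triad (F, Ab, C); G5 is not a chord tone.
It is approached by leap down from C6 and left by step up to Ab5.
Leap in, step out — an appoggiatura.

G5 is an appoggiatura.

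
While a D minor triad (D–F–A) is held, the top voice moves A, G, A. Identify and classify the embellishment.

The harmony at that moment is D minor triad (D, F, A); G is not a chord tone.
It is approached by step down from A and left by step up to A.
Step away and step back to the same note — a neighbor tone (lower neighbor).

G is a neighbor tone.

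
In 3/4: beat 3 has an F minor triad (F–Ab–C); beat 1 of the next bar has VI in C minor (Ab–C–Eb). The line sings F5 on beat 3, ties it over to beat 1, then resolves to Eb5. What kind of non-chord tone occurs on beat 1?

The harmony at that moment is Ab major triad (Ab, C, Eb); F5 is not a chord tone.
It is held over (the same pitch as the preceding F5) and left by step down to Eb5.
Held over from the previous chord and resolving down by step — a suspension.

Suspension.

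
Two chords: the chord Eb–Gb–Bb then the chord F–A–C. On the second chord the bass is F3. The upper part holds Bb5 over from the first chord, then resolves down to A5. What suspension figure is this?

At the second chord the bass is F3. The suspended Bb5 lies a fourth above the bass; after resolving down by step to A5, the interval above the bass becomes a third.
Suspension figures are named by those two intervals: 4–3.

4–3 suspension.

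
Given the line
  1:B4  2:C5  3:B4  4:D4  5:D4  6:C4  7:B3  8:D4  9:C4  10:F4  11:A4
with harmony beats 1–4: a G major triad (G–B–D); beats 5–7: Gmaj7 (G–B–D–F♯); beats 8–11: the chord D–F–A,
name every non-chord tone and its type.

C5 (beat 2) — neighbor tone; C4 (beat 6) — passing tone; C4 (beat 9) — escape tone.

The harmony at that moment is G major triad (G, B, D); C5 is not a chord tone.
It is approached by step up from B4 and left by step down to B4.
Step away and step back to the same note — a neighbor tone (upper neighbor).
The harmony at that moment is G major seventh chord (G, B, D, F♯); C4 is not a chord tone.
It is approached by step down from D4 and left by step down to B3.
Step in, step out in the same direction — a passing tone.
The harmony at that moment is D minor triad (D, F, A); C4 is not a chord tone.
It is approached by step down from D4 and left by leap up to F4.
Step in, leap out — an escape tone.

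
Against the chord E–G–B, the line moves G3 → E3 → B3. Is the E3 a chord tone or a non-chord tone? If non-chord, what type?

Chord tone (the root of E minor triad).

E minor triad contains E, G, B; E is the root, so it is a chord tone.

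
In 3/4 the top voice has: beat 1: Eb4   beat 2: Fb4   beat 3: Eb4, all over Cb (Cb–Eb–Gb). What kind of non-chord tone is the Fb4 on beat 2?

Upper neighbor tone.

The harmony at that moment is Cb major triad (Cb, Eb, Gb); Fb4 is not a chord tone.
It is approached by step up from Eb4 and left by step down to Eb4.
Step away and step back to the same note — a neighbor tone (upper neighbor).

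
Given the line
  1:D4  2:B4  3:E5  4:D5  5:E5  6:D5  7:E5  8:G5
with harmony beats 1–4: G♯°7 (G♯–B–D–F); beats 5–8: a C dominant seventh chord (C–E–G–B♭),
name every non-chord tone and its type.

E5 (beat 3) — appoggiatura; D5 (beat 6) — neighbor tone.

The harmony at that moment is G♯ diminished seventh chord (G♯, B, D, F); E5 is not a chord tone.
It is approached by leap up from B4 and left by step down to D5.
Leap in, step out — an appoggiatura.
The harmony at that moment is C dominant seventh chord (C, E, G, B♭); D5 is not a chord tone.
It is approached by step down from E5 and left by step up to E5.
Step away and step back to the same note — a neighbor tone (lower neighbor).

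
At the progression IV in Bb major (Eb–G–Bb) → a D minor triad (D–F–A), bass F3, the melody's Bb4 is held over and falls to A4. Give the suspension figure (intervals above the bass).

At the second chord the bass is F3. The suspended Bb4 lies a fourth above the bass; after resolving down by step to A4, the interval above the bass becomes a third.
Suspension figures are named by those two intervals: 4–3.

4–3 suspension.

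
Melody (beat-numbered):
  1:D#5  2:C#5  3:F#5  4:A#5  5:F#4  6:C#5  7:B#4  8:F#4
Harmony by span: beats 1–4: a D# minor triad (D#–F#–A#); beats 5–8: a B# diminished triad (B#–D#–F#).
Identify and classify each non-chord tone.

C#5 (beat 2) — escape tone; C#5 (beat 6) — appoggiatura.

The harmony at that moment is D# minor triad (D#, F#, A#); C#5 is not a chord tone.
It is approached by step down from D#5 and left by leap up to F#5.
Step in, leap out — an escape tone.
The harmony at that moment is B# diminished triad (B#, D#, F#); C#5 is not a chord tone.
It is approached by leap up from F#4 and left by step down to B#4.
Leap in, step out — an appoggiatura.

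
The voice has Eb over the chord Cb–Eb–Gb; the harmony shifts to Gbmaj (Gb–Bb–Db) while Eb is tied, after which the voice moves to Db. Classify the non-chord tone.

Eb is a suspension.

The harmony at that moment is Gb major triad (Gb, Bb, Db); Eb is not a chord tone.
It is held over (the same pitch as the preceding Eb) and left by step down to Db.
Held over from the previous chord and resolving down by step — a suspension.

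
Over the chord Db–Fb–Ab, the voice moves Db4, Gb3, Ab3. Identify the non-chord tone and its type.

Gb3 is an appoggiatura.

The harmony at that moment is Db minor triad (Db, Fb, Ab); Gb3 is not a chord tone.
It is approached by leap down from Db4 and left by step up to Ab3.
Leap in, step out — an appoggiatura.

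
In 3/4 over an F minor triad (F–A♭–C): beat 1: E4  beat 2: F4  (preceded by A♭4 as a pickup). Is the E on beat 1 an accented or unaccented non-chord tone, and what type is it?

Accented appoggiatura.

The harmony at that moment is F minor triad (F, A♭, C); E4 is not a chord tone.
It is approached by leap down from A♭4 and left by step up to F4.
Leap in, step out — an appoggiatura.
It falls on the downbeat, so it is accented.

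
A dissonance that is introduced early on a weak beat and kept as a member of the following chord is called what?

Approach: ahead of the chord change (typically by step), so it is dissonant against the current harmony. Departure: none — the same pitch is restated or held and is a chord tone of the new harmony.
Dissonant first, consonant once the harmony catches up: the note simply arrives early — an anticipation. (The reverse timing, consonant first and dissonant after the change, would be a suspension or retardation.)

Anticipation.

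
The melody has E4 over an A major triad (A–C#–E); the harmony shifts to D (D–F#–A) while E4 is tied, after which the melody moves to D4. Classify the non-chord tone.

E4 is a suspension.

The harmony at that moment is D major triad (D, F#, A); E4 is not a chord tone.
It is held over (the same pitch as the preceding E4) and left by step down to D4.
Held over from the previous chord and resolving down by step — a suspension.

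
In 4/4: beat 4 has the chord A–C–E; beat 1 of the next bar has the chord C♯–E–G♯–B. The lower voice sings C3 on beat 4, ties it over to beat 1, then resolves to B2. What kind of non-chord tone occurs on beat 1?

Suspension.

The harmony at that moment is C♯ minor seventh chord (C♯, E, G♯, B); C3 is not a chord tone.
It is held over (the same pitch as the preceding C3) and left by step down to B2.
Held over from the previous chord and resolving down by step — a suspension.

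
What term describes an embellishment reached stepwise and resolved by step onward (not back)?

Passing tone.

Approach: by step. Departure: by step, continuing in the same direction.
Stepwise on both sides with no change of direction means the note fills in the space between two different chord tones — a passing tone. (Had it turned back to its starting note it would be a neighbor tone instead.)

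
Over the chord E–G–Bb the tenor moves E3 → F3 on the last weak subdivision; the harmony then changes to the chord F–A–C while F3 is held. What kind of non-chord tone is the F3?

The harmony at that moment is E diminished triad (E, G, Bb); F3 is not a chord tone.
It is approached by step up from E3 and then sustained as the same pitch into the next harmony.
Arriving early and becoming a chord tone when the harmony changes — an anticipation.

F3 is an anticipation.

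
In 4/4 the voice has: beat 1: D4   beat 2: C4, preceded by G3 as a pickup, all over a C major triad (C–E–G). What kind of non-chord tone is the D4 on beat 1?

The harmony at that moment is C major triad (C, E, G); D4 is not a chord tone.
It is approached by leap up from G3 and left by step down to C4.
Leap in, step out, metrically accented — an appoggiatura.

Appoggiatura.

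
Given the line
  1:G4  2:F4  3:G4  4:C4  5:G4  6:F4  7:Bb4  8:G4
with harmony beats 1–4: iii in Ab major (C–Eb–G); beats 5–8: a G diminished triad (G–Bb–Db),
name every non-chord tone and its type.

F4 (beat 2) — neighbor tone; F4 (beat 6) — escape tone.

The harmony at that moment is C minor triad (C, Eb, G); F4 is not a chord tone.
It is approached by step down from G4 and left by step up to G4.
Step away and step back to the same note — a neighbor tone (lower neighbor).
The harmony at that moment is G diminished triad (G, Bb, Db); F4 is not a chord tone.
It is approached by step down from G4 and left by leap up to Bb4.
Step in, leap out — an escape tone.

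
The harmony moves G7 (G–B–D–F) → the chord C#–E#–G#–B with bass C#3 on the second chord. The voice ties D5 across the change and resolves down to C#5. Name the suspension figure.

At the second chord the bass is C#3. The suspended D5 lies a ninth above the bass; after resolving down by step to C#5, the interval above the bass becomes an octave.
Suspension figures are named by those two intervals: 9–8.

9–8 suspension.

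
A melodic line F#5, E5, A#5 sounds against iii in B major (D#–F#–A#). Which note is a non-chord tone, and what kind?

The harmony at that moment is D# minor triad (D#, F#, A#); E5 is not a chord tone.
It is approached by step down from F#5 and left by leap up to A#5.
Step in, leap out — an escape tone.

E5 is an escape tone.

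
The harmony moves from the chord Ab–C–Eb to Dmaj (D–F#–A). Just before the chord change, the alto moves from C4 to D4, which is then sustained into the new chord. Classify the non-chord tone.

The harmony at that moment is Ab major triad (Ab, C, Eb); D4 is not a chord tone.
It is approached by step up from C4 and then sustained as the same pitch into the next harmony.
Arriving early and becoming a chord tone when the harmony changes — an anticipation.

D4 is an anticipation.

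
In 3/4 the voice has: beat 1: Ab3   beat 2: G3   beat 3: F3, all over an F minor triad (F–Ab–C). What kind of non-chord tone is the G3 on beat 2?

Passing tone.

The harmony at that moment is F minor triad (F, Ab, C); G3 is not a chord tone.
It is approached by step down from Ab3 and left by step down to F3.
Step in, step out in the same direction — a passing tone.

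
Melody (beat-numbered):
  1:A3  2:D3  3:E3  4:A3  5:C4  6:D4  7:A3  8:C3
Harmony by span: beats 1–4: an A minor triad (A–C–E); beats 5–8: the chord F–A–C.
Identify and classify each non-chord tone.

D3 (beat 2) — appoggiatura; D4 (beat 6) — escape tone.

The harmony at that moment is A minor triad (A, C, E); D3 is not a chord tone.
It is approached by leap down from A3 and left by step up to E3.
Leap in, step out — an appoggiatura.
The harmony at that moment is F major triad (F, A, C); D4 is not a chord tone.
It is approached by step up from C4 and left by leap down to A3.
Step in, leap out — an escape tone.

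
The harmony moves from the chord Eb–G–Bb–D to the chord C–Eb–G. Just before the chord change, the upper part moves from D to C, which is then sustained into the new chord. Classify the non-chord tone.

C is an anticipation.

The harmony at that moment is Eb major seventh chord (Eb, G, Bb, D); C is not a chord tone.
It is approached by step down from D and then sustained as the same pitch into the next harmony.
Arriving early and becoming a chord tone when the harmony changes — an anticipation.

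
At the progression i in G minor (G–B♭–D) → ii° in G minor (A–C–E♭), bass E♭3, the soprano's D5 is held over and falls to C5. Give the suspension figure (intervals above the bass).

7–6 suspension.

At the second chord the bass is E♭3. The suspended D5 lies a seventh above the bass; after resolving down by step to C5, the interval above the bass becomes a sixth.
Suspension figures are named by those two intervals: 7–6.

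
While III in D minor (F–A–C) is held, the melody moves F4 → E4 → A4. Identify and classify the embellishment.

E4 is an escape tone.

The harmony at that moment is F major triad (F, A, C); E4 is not a chord tone.
It is approached by step down from F4 and left by leap up to A4.
Step in, leap out — an escape tone.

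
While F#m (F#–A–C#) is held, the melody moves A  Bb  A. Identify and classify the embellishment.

Bb is a neighbor tone.

The harmony at that moment is F# minor triad (F#, A, C#); Bb is not a chord tone.
It is approached by step up from A and left by step down to A.
Step away and step back to the same note — a neighbor tone (upper neighbor).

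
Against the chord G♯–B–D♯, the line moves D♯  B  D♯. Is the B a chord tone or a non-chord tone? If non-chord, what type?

G# minor triad contains G♯, B, D♯; B is the third, so it is a chord tone.

Chord tone (the third of G# minor triad).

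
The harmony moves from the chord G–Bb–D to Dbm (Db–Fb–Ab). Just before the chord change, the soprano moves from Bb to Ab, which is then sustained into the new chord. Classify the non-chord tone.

Ab is an anticipation.

The harmony at that moment is G minor triad (G, Bb, D); Ab is not a chord tone.
It is approached by step down from Bb and then sustained as the same pitch into the next harmony.
Arriving early and becoming a chord tone when the harmony changes — an anticipation.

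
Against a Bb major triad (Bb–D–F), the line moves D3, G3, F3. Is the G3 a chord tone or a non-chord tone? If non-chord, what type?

The harmony at that moment is Bb major triad (Bb, D, F); G3 is not a chord tone.
It is approached by leap up from D3 and left by step down to F3.
Leap in, step out — an appoggiatura.

Non-chord tone — an appoggiatura.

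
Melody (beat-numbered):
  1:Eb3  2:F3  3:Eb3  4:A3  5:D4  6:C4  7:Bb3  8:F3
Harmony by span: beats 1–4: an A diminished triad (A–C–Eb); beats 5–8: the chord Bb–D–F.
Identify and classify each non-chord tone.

F3 (beat 2) — neighbor tone; C4 (beat 6) — passing tone.

The harmony at that moment is A diminished triad (A, C, Eb); F3 is not a chord tone.
It is approached by step up from Eb3 and left by step down to Eb3.
Step away and step back to the same note — a neighbor tone (upper neighbor).
The harmony at that moment is Bb major triad (Bb, D, F); C4 is not a chord tone.
It is approached by step down from D4 and left by step down to Bb3.
Step in, step out in the same direction — a passing tone.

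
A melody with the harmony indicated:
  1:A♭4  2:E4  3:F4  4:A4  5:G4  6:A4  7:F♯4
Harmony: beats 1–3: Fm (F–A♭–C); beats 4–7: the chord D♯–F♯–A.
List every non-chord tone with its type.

E4 (beat 2) — appoggiatura; G4 (beat 5) — neighbor tone.

The harmony at that moment is F minor triad (F, A♭, C); E4 is not a chord tone.
It is approached by leap down from A♭4 and left by step up to F4.
Leap in, step out — an appoggiatura.
The harmony at that moment is D♯ diminished triad (D♯, F♯, A); G4 is not a chord tone.
It is approached by step down from A4 and left by step up to A4.
Step away and step back to the same note — a neighbor tone (lower neighbor).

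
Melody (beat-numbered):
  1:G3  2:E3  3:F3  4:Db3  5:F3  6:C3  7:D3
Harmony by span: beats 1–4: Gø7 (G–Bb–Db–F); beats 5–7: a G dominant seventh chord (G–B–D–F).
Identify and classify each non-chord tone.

E3 (beat 2) — appoggiatura; C3 (beat 6) — appoggiatura.

The harmony at that moment is G half-diminished seventh chord (G, Bb, Db, F); E3 is not a chord tone.
It is approached by leap down from G3 and left by step up to F3.
Leap in, step out — an appoggiatura.
The harmony at that moment is G dominant seventh chord (G, B, D, F); C3 is not a chord tone.
It is approached by leap down from F3 and left by step up to D3.
Leap in, step out — an appoggiatura.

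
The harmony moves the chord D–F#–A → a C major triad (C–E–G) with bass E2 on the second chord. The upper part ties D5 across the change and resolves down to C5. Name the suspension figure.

At the second chord the bass is E2. The suspended D5 lies a seventh above the bass; after resolving down by step to C5, the interval above the bass becomes a sixth.
Suspension figures are named by those two intervals: 7–6.

7–6 suspension.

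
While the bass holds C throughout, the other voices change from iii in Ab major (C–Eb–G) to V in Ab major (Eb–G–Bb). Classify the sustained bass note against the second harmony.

The harmony at that moment is Eb major triad (Eb, G, Bb); C is not a chord tone.
It is held over (the same pitch as the preceding C) and then sustained as the same pitch into the next harmony.
Sustained through a change of harmony — a pedal tone.

Pedal tone (pedal point).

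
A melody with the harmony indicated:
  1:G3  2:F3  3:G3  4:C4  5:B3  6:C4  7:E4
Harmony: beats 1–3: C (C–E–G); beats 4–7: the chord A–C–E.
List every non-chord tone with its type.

F3 (beat 2) — neighbor tone; B3 (beat 5) — neighbor tone.

The harmony at that moment is C major triad (C, E, G); F3 is not a chord tone.
It is approached by step down from G3 and left by step up to G3.
Step away and step back to the same note — a neighbor tone (lower neighbor).
The harmony at that moment is A minor triad (A, C, E); B3 is not a chord tone.
It is approached by step down from C4 and left by step up to C4.
Step away and step back to the same note — a neighbor tone (lower neighbor).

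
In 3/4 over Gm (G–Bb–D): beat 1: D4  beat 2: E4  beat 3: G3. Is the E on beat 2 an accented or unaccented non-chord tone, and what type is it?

The harmony at that moment is G minor triad (G, Bb, D); E4 is not a chord tone.
It is approached by step up from D4 and left by leap down to G3.
Step in, leap out — an escape tone.
It falls on a weak beat, so it is unaccented.

Unaccented escape tone.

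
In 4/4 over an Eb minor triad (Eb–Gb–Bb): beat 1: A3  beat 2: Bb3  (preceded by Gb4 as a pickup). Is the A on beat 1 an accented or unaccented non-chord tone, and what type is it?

The harmony at that moment is Eb minor triad (Eb, Gb, Bb); A3 is not a chord tone.
It is approached by leap down from Gb4 and left by step up to Bb3.
Leap in, step out — an appoggiatura.
It falls on the downbeat, so it is accented.

Accented appoggiatura.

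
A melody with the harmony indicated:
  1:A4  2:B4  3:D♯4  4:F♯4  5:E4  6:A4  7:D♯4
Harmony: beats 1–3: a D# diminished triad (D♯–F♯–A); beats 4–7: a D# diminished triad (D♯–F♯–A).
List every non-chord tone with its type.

B4 (beat 2) — escape tone; E4 (beat 5) — escape tone.

The harmony at that moment is D♯ diminished triad (D♯, F♯, A); B4 is not a chord tone.
It is approached by step up from A4 and left by leap down to D♯4.
Step in, leap out — an escape tone.
The harmony at that moment is D♯ diminished triad (D♯, F♯, A); E4 is not a chord tone.
It is approached by step down from F♯4 and left by leap up to A4.
Step in, leap out — an escape tone.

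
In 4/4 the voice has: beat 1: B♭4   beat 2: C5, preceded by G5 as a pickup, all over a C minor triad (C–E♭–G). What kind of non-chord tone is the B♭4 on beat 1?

Appoggiatura.

The harmony at that moment is C minor triad (C, E♭, G); B♭4 is not a chord tone.
It is approached by leap down from G5 and left by step up to C5.
Leap in, step out, metrically accented — an appoggiatura.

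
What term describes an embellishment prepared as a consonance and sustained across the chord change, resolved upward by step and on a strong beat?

Retardation.

Approach: by preparation — the pitch is first a chord tone, then held (tied or repeated) while the harmony changes under it. Departure: up by step. Metric position: strong.
A prepared dissonance that resolves upward by step — a retardation. (The same figure resolving downward would be a suspension.)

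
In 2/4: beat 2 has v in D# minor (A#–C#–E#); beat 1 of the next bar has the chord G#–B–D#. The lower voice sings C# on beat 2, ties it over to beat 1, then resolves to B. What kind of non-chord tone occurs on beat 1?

Suspension.

The harmony at that moment is G# minor triad (G#, B, D#); C# is not a chord tone.
It is held over (the same pitch as the preceding C#) and left by step down to B.
Held over from the previous chord and resolving down by step — a suspension.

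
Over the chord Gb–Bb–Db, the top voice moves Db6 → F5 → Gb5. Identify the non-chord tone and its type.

F5 is an appoggiatura.

The harmony at that moment is Gb major triad (Gb, Bb, Db); F5 is not a chord tone.
It is approached by leap down from Db6 and left by step up to Gb5.
Leap in, step out — an appoggiatura.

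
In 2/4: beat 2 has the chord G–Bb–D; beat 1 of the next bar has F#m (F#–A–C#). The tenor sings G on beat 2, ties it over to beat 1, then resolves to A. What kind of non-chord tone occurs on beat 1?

Retardation.

The harmony at that moment is F# minor triad (F#, A, C#); G is not a chord tone.
It is held over (the same pitch as the preceding G) and left by step up to A.
Held over from the previous chord and resolving up by step — a retardation.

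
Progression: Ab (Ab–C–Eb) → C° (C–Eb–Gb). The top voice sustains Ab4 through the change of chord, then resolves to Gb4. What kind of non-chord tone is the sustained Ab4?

The harmony at that moment is C diminished triad (C, Eb, Gb); Ab4 is not a chord tone.
It is held over (the same pitch as the preceding Ab4) and left by step down to Gb4.
Held over from the previous chord and resolving down by step — a suspension.

Ab4 is a suspension.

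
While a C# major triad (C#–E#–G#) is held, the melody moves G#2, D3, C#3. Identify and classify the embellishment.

D3 is an appoggiatura.

The harmony at that moment is C# major triad (C#, E#, G#); D3 is not a chord tone.
It is approached by leap up from G#2 and left by step down to C#3.
Leap in, step out — an appoggiatura.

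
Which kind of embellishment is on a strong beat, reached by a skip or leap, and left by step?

Appoggiatura.

Approach: by leap. Departure: by step. Metric position: strong.
Leap in, step out, in a metrically strong position — an appoggiatura. (It is the mirror image of the escape tone, which steps in and leaps out from a weak position.)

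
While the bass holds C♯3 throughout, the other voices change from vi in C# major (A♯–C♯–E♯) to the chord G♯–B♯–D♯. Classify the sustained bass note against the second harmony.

The harmony at that moment is G♯ major triad (G♯, B♯, D♯); C♯3 is not a chord tone.
It is held over (the same pitch as the preceding C♯3) and then sustained as the same pitch into the next harmony.
Sustained through a change of harmony — a pedal tone.

Pedal tone (pedal point).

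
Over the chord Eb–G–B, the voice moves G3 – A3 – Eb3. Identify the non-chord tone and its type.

A3 is an escape tone.

The harmony at that moment is Eb augmented triad (Eb, G, B); A3 is not a chord tone.
It is approached by step up from G3 and left by leap down to Eb3.
Step in, leap out — an escape tone.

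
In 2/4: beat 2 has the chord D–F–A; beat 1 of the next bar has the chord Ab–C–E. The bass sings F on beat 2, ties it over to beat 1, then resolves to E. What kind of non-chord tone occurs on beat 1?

The harmony at that moment is Ab augmented triad (Ab, C, E); F is not a chord tone.
It is held over (the same pitch as the preceding F) and left by step down to E.
Held over from the previous chord and resolving down by step — a suspension.

Suspension.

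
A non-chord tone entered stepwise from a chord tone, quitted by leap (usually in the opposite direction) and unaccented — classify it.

Approach: by step. Departure: by leap. Metric position: weak.
Step in, leap out, from a weak position — an escape tone (échappée). (It is the mirror image of the appoggiatura, which leaps in and steps out on a strong beat.)

Escape tone.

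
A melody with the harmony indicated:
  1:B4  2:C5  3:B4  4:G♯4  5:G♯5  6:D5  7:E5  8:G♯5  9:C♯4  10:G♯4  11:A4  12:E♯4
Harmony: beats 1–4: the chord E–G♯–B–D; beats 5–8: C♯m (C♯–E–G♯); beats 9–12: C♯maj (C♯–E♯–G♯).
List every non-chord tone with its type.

C5 (beat 2) — neighbor tone; D5 (beat 6) — appoggiatura; A4 (beat 11) — escape tone.

The harmony at that moment is E dominant seventh chord (E, G♯, B, D); C5 is not a chord tone.
It is approached by step up from B4 and left by step down to B4.
Step away and step back to the same note — a neighbor tone (upper neighbor).
The harmony at that moment is C♯ minor triad (C♯, E, G♯); D5 is not a chord tone.
It is approached by leap down from G♯5 and left by step up to E5.
Leap in, step out — an appoggiatura.
The harmony at that moment is C♯ major triad (C♯, E♯, G♯); A4 is not a chord tone.
It is approached by step up from G♯4 and left by leap down to E♯4.
Step in, leap out — an escape tone.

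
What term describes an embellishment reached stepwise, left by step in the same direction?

Approach: by step. Departure: by step, continuing in the same direction.
Stepwise on both sides with no change of direction means the note fills in the space between two different chord tones — a passing tone. (Had it turned back to its starting note it would be a neighbor tone instead.)

Passing tone.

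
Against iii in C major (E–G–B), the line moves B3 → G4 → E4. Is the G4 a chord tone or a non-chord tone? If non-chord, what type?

Chord tone (the third of E minor triad).

E minor triad contains E, G, B; G is the third, so it is a chord tone.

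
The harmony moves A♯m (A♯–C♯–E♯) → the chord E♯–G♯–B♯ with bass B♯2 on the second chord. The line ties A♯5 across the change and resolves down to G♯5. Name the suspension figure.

At the second chord the bass is B♯2. The suspended A♯5 lies a seventh above the bass; after resolving down by step to G♯5, the interval above the bass becomes a sixth.
Suspension figures are named by those two intervals: 7–6.

7–6 suspension.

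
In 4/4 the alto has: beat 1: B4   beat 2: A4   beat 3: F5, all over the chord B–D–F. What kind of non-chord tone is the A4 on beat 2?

The harmony at that moment is B diminished triad (B, D, F); A4 is not a chord tone.
It is approached by step down from B4 and left by leap up to F5.
Step in, leap out, on a weak beat — an escape tone.

Escape tone.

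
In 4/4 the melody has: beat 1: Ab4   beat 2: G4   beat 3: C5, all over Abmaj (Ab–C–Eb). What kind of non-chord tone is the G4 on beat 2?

Escape tone.

The harmony at that moment is Ab major triad (Ab, C, Eb); G4 is not a chord tone.
It is approached by step down from Ab4 and left by leap up to C5.
Step in, leap out, on a weak beat — an escape tone.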